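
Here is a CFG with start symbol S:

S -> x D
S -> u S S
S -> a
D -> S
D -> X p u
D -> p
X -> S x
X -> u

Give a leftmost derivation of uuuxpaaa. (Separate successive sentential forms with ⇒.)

S ⇒ uSS ⇒ uuSSS ⇒ uuuSSSS ⇒ uuuxDSSS ⇒ uuuxpSSS ⇒ uuuxpaSS ⇒ uuuxpaaS ⇒ uuuxpaaa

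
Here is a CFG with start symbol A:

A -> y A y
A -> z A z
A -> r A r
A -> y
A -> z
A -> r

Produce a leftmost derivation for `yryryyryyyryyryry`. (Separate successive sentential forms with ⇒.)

A ⇒ yAy ⇒ yrAry ⇒ yryAyry ⇒ yryrAryry ⇒ yryryAyryry ⇒ yryryyAyyryry ⇒ yryryyrAryyryry ⇒ yryryyryAyryyryry ⇒ yryryyryyyryyryry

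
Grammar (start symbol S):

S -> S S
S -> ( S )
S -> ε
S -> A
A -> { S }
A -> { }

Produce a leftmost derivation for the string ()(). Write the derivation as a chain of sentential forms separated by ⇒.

S ⇒ SS ⇒ SSS ⇒ SSSS ⇒ (S)SSS ⇒ ()SSS ⇒ ()(S)SS ⇒ ()()SS ⇒ ()()S ⇒ ()()

S ⇒ SS   [S -> S S]
SS ⇒ SSS   [S -> S S]
SSS ⇒ SSSS   [S -> S S]
SSSS ⇒ (S)SSS   [S -> ( S )]
(S)SSS ⇒ ()SSS   [S -> ε]
()SSS ⇒ ()(S)SS   [S -> ( S )]
()(S)SS ⇒ ()()SS   [S -> ε]
()()SS ⇒ ()()S   [S -> ε]
()()S ⇒ ()()   [S -> ε]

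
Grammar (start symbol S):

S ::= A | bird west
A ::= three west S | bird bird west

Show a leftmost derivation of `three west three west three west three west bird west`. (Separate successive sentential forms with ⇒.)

S ⇒ A   [S ::= A]
A ⇒ three west S   [A ::= three west S]
three west S ⇒ three west A   [S ::= A]
three west A ⇒ three west three west S   [A ::= three west S]
three west three west S ⇒ three west three west A   [S ::= A]
three west three west A ⇒ three west three west three west S   [A ::= three west S]
three west three west three west S ⇒ three west three west three west A   [S ::= A]
three west three west three west A ⇒ three west three west three west three west S   [A ::= three west S]
three west three west three west three west S ⇒ three west three west three west three west bird west   [S ::= bird west]

S ⇒ A ⇒ three west S ⇒ three west A ⇒ three west three west S ⇒ three west three west A ⇒ three west three west three west S ⇒ three west three west three west A ⇒ three west three west three west three west S ⇒ three west three west three west three west bird west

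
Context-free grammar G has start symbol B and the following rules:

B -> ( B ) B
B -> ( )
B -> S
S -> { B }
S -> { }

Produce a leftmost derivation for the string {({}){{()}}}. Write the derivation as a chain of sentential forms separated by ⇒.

B ⇒ S   [B -> S]
S ⇒ {B}   [S -> { B }]
{B} ⇒ {(B)B}   [B -> ( B ) B]
{(B)B} ⇒ {(S)B}   [B -> S]
{(S)B} ⇒ {({})B}   [S -> { }]
{({})B} ⇒ {({})S}   [B -> S]
{({})S} ⇒ {({}){B}}   [S -> { B }]
{({}){B}} ⇒ {({}){S}}   [B -> S]
{({}){S}} ⇒ {({}){{B}}}   [S -> { B }]
{({}){{B}}} ⇒ {({}){{()}}}   [B -> ( )]

B ⇒ S ⇒ {B} ⇒ {(B)B} ⇒ {(S)B} ⇒ {({})B} ⇒ {({})S} ⇒ {({}){B}} ⇒ {({}){S}} ⇒ {({}){{B}}} ⇒ {({}){{()}}}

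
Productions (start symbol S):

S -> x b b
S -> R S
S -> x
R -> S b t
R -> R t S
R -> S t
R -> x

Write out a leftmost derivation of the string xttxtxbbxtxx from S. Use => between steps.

S => RS => RtSS => RtStSS => SttStSS => xttStSS => xttRStSS => xttRtSStSS => xttxtSStSS => xttxtxbbStSS => xttxtxbbxtSS => xttxtxbbxtxS => xttxtxbbxtxx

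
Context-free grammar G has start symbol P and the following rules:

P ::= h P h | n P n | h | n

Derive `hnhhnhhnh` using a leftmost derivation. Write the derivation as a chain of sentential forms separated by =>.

P=>hPh=>hnPnh=>hnhPhnh=>hnhhPhhnh=>hnhhnhhnh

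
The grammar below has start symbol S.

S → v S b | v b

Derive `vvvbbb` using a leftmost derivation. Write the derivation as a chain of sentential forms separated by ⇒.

S ⇒ vSb ⇒ vvSbb ⇒ vvvbbb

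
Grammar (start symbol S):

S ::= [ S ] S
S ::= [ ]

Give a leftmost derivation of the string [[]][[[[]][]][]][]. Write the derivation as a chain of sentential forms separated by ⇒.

S ⇒ [S]S   [S ::= [ S ] S]
[S]S ⇒ [[]]S   [S ::= [ ]]
[[]]S ⇒ [[]][S]S   [S ::= [ S ] S]
[[]][S]S ⇒ [[]][[S]S]S   [S ::= [ S ] S]
[[]][[S]S]S ⇒ [[]][[[S]S]S]S   [S ::= [ S ] S]
[[]][[[S]S]S]S ⇒ [[]][[[[]]S]S]S   [S ::= [ ]]
[[]][[[[]]S]S]S ⇒ [[]][[[[]][]]S]S   [S ::= [ ]]
[[]][[[[]][]]S]S ⇒ [[]][[[[]][]][]]S   [S ::= [ ]]
[[]][[[[]][]][]]S ⇒ [[]][[[[]][]][]][]   [S ::= [ ]]

S ⇒ [S]S ⇒ [[]]S ⇒ [[]][S]S ⇒ [[]][[S]S]S ⇒ [[]][[[S]S]S]S ⇒ [[]][[[[]]S]S]S ⇒ [[]][[[[]][]]S]S ⇒ [[]][[[[]][]][]]S ⇒ [[]][[[[]][]][]][]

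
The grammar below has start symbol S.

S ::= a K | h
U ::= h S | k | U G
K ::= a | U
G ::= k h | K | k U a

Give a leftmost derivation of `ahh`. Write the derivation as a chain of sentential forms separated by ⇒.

S ⇒ aK ⇒ aU ⇒ ahS ⇒ ahh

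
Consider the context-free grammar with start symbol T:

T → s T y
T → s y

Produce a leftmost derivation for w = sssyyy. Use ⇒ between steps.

T ⇒ sTy ⇒ ssTyy ⇒ sssyyy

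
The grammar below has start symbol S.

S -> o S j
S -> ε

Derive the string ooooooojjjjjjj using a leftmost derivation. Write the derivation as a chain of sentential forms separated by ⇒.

S⇒oSj⇒ooSjj⇒oooSjjj⇒ooooSjjjj⇒oooooSjjjjj⇒ooooooSjjjjjj⇒oooooooSjjjjjjj⇒ooooooojjjjjjj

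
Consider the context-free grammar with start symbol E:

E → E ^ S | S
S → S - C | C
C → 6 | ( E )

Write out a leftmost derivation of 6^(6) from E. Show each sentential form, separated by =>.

E=>E^S=>S^S=>C^S=>6^S=>6^C=>6^(E)=>6^(S)=>6^(C)=>6^(6)

E => E^S   [E → E ^ S]
E^S => S^S   [E → S]
S^S => C^S   [S → C]
C^S => 6^S   [C → 6]
6^S => 6^C   [S → C]
6^C => 6^(E)   [C → ( E )]
6^(E) => 6^(S)   [E → S]
6^(S) => 6^(C)   [S → C]
6^(C) => 6^(6)   [C → 6]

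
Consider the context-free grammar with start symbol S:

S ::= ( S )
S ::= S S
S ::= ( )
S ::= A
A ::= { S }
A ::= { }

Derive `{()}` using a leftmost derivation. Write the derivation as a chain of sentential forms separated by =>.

S => A => {S} => {()}

S => A   [S ::= A]
A => {S}   [A ::= { S }]
{S} => {()}   [S ::= ( )]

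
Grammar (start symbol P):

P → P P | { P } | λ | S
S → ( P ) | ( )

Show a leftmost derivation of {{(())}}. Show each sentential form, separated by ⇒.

P ⇒ {P}   [P → { P }]
{P} ⇒ {PP}   [P → P P]
{PP} ⇒ {{P}P}   [P → { P }]
{{P}P} ⇒ {{PP}P}   [P → P P]
{{PP}P} ⇒ {{SP}P}   [P → S]
{{SP}P} ⇒ {{(P)P}P}   [S → ( P )]
{{(P)P}P} ⇒ {{(S)P}P}   [P → S]
{{(S)P}P} ⇒ {{(())P}P}   [S → ( )]
{{(())P}P} ⇒ {{(())}P}   [P → λ]
{{(())}P} ⇒ {{(())}}   [P → λ]

P ⇒ {P} ⇒ {PP} ⇒ {{P}P} ⇒ {{PP}P} ⇒ {{SP}P} ⇒ {{(P)P}P} ⇒ {{(S)P}P} ⇒ {{(())P}P} ⇒ {{(())}P} ⇒ {{(())}}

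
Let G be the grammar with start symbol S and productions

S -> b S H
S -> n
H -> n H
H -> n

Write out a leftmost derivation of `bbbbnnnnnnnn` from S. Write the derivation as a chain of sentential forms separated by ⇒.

S ⇒ bSH ⇒ bbSHH ⇒ bbbSHHH ⇒ bbbbSHHHH ⇒ bbbbnHHHH ⇒ bbbbnnHHH ⇒ bbbbnnnHHH ⇒ bbbbnnnnHH ⇒ bbbbnnnnnHH ⇒ bbbbnnnnnnHH ⇒ bbbbnnnnnnnH ⇒ bbbbnnnnnnnn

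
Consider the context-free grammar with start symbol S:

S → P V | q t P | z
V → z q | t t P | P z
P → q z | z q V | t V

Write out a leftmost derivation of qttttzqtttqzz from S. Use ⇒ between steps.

S ⇒ qtP ⇒ qttV ⇒ qttttP ⇒ qttttzqV ⇒ qttttzqPz ⇒ qttttzqtVz ⇒ qttttzqtttPz ⇒ qttttzqtttqzz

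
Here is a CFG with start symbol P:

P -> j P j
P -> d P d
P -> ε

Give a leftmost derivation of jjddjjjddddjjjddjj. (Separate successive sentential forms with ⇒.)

P ⇒ jPj   [P -> j P j]
jPj ⇒ jjPjj   [P -> j P j]
jjPjj ⇒ jjdPdjj   [P -> d P d]
jjdPdjj ⇒ jjddPddjj   [P -> d P d]
jjddPddjj ⇒ jjddjPjddjj   [P -> j P j]
jjddjPjddjj ⇒ jjddjjPjjddjj   [P -> j P j]
jjddjjPjjddjj ⇒ jjddjjjPjjjddjj   [P -> j P j]
jjddjjjPjjjddjj ⇒ jjddjjjdPdjjjddjj   [P -> d P d]
jjddjjjdPdjjjddjj ⇒ jjddjjjddPddjjjddjj   [P -> d P d]
jjddjjjddPddjjjddjj ⇒ jjddjjjddddjjjddjj   [P -> ε]

P ⇒ jPj ⇒ jjPjj ⇒ jjdPdjj ⇒ jjddPddjj ⇒ jjddjPjddjj ⇒ jjddjjPjjddjj ⇒ jjddjjjPjjjddjj ⇒ jjddjjjdPdjjjddjj ⇒ jjddjjjddPddjjjddjj ⇒ jjddjjjddddjjjddjj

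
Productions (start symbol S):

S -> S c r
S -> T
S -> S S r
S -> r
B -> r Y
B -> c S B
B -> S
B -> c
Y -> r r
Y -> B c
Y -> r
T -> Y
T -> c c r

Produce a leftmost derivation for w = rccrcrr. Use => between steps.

S => SSr => rSr => rScrr => rTcrr => rccrcrr

S => SSr   [S -> S S r]
SSr => rSr   [S -> r]
rSr => rScrr   [S -> S c r]
rScrr => rTcrr   [S -> T]
rTcrr => rccrcrr   [T -> c c r]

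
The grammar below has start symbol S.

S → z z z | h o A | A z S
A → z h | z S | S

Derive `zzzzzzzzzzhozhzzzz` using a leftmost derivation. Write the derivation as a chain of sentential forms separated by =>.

S => AzS => zSzS => zzzzzS => zzzzzAzS => zzzzzzSzS => zzzzzzzzzzS => zzzzzzzzzzAzS => zzzzzzzzzzSzS => zzzzzzzzzzhoAzS => zzzzzzzzzzhozhzS => zzzzzzzzzzhozhzzzz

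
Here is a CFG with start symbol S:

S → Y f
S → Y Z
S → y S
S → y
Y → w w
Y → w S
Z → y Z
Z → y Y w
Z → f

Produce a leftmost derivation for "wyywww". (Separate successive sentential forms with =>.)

S => YZ => wSZ => wyZ => wyyYw => wyywww

S => YZ   [S → Y Z]
YZ => wSZ   [Y → w S]
wSZ => wyZ   [S → y]
wyZ => wyyYw   [Z → y Y w]
wyyYw => wyywww   [Y → w w]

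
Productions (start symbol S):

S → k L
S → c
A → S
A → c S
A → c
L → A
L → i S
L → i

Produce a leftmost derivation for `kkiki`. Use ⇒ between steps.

S ⇒ kL   [S → k L]
kL ⇒ kA   [L → A]
kA ⇒ kS   [A → S]
kS ⇒ kkL   [S → k L]
kkL ⇒ kkiS   [L → i S]
kkiS ⇒ kkikL   [S → k L]
kkikL ⇒ kkiki   [L → i]

S⇒kL⇒kA⇒kS⇒kkL⇒kkiS⇒kkikL⇒kkiki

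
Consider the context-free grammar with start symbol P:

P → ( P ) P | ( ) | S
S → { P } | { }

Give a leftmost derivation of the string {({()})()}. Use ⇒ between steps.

P ⇒ S ⇒ {P} ⇒ {(P)P} ⇒ {(S)P} ⇒ {({P})P} ⇒ {({()})P} ⇒ {({()})()}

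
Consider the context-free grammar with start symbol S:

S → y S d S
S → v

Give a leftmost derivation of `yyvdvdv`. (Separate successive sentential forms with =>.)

S => ySdS   [S → y S d S]
ySdS => yySdSdS   [S → y S d S]
yySdSdS => yyvdSdS   [S → v]
yyvdSdS => yyvdvdS   [S → v]
yyvdvdS => yyvdvdv   [S → v]

S => ySdS => yySdSdS => yyvdSdS => yyvdvdS => yyvdvdv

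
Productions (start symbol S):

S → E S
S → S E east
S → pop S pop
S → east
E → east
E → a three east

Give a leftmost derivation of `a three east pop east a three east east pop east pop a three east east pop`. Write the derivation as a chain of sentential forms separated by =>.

S => E S => a three east S => a three east pop S pop => a three east pop S E east pop => a three east pop E S E east pop => a three east pop east S E east pop => a three east pop east E S E east pop => a three east pop east a three east S E east pop => a three east pop east a three east E S E east pop => a three east pop east a three east east S E east pop => a three east pop east a three east east pop S pop E east pop => a three east pop east a three east east pop east pop E east pop => a three east pop east a three east east pop east pop a three east east pop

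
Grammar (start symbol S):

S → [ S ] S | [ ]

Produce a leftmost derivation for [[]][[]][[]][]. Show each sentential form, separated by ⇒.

S ⇒ [S]S ⇒ [[]]S ⇒ [[]][S]S ⇒ [[]][[]]S ⇒ [[]][[]][S]S ⇒ [[]][[]][[]]S ⇒ [[]][[]][[]][]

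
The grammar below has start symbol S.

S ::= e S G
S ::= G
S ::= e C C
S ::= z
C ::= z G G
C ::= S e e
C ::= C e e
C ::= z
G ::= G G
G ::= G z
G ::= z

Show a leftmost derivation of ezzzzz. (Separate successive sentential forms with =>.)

S => eSG => eGG => eGGG => eGzGG => eGGzGG => ezGzGG => ezzzGG => ezzzzG => ezzzzz

S => eSG   [S ::= e S G]
eSG => eGG   [S ::= G]
eGG => eGGG   [G ::= G G]
eGGG => eGzGG   [G ::= G z]
eGzGG => eGGzGG   [G ::= G G]
eGGzGG => ezGzGG   [G ::= z]
ezGzGG => ezzzGG   [G ::= z]
ezzzGG => ezzzzG   [G ::= z]
ezzzzG => ezzzzz   [G ::= z]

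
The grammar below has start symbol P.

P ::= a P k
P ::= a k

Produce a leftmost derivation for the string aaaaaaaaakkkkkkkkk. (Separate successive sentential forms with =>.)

P => aPk => aaPkk => aaaPkkk => aaaaPkkkk => aaaaaPkkkkk => aaaaaaPkkkkkk => aaaaaaaPkkkkkkk => aaaaaaaaPkkkkkkkk => aaaaaaaaakkkkkkkkk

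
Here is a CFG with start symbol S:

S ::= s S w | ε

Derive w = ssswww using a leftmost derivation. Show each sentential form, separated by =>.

S => sSw   [S ::= s S w]
sSw => ssSww   [S ::= s S w]
ssSww => sssSwww   [S ::= s S w]
sssSwww => ssswww   [S ::= ε]

S => sSw => ssSww => sssSwww => ssswww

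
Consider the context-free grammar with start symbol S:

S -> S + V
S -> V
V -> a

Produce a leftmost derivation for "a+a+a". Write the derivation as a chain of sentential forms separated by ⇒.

S ⇒ S+V ⇒ S+V+V ⇒ V+V+V ⇒ a+V+V ⇒ a+a+V ⇒ a+a+a

S ⇒ S+V   [S -> S + V]
S+V ⇒ S+V+V   [S -> S + V]
S+V+V ⇒ V+V+V   [S -> V]
V+V+V ⇒ a+V+V   [V -> a]
a+V+V ⇒ a+a+V   [V -> a]
a+a+V ⇒ a+a+a   [V -> a]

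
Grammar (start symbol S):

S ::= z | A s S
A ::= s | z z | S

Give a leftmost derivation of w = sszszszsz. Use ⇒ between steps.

S⇒AsS⇒SsS⇒AsSsS⇒SsSsS⇒AsSsSsS⇒SsSsSsS⇒AsSsSsSsS⇒ssSsSsSsS⇒sszsSsSsS⇒sszszsSsS⇒sszszszsS⇒sszszszsz

S ⇒ AsS   [S ::= A s S]
AsS ⇒ SsS   [A ::= S]
SsS ⇒ AsSsS   [S ::= A s S]
AsSsS ⇒ SsSsS   [A ::= S]
SsSsS ⇒ AsSsSsS   [S ::= A s S]
AsSsSsS ⇒ SsSsSsS   [A ::= S]
SsSsSsS ⇒ AsSsSsSsS   [S ::= A s S]
AsSsSsSsS ⇒ ssSsSsSsS   [A ::= s]
ssSsSsSsS ⇒ sszsSsSsS   [S ::= z]
sszsSsSsS ⇒ sszszsSsS   [S ::= z]
sszszsSsS ⇒ sszszszsS   [S ::= z]
sszszszsS ⇒ sszszszsz   [S ::= z]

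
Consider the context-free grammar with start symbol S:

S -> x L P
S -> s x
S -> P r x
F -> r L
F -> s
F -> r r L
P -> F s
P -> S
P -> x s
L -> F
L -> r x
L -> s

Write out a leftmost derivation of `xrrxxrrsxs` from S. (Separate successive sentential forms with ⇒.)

S ⇒ xLP ⇒ xFP ⇒ xrLP ⇒ xrrxP ⇒ xrrxS ⇒ xrrxxLP ⇒ xrrxxFP ⇒ xrrxxrrLP ⇒ xrrxxrrsP ⇒ xrrxxrrsxs

S ⇒ xLP   [S -> x L P]
xLP ⇒ xFP   [L -> F]
xFP ⇒ xrLP   [F -> r L]
xrLP ⇒ xrrxP   [L -> r x]
xrrxP ⇒ xrrxS   [P -> S]
xrrxS ⇒ xrrxxLP   [S -> x L P]
xrrxxLP ⇒ xrrxxFP   [L -> F]
xrrxxFP ⇒ xrrxxrrLP   [F -> r r L]
xrrxxrrLP ⇒ xrrxxrrsP   [L -> s]
xrrxxrrsP ⇒ xrrxxrrsxs   [P -> x s]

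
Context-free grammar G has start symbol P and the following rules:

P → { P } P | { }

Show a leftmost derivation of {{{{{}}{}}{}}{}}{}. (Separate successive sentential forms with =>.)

P => {P}P   [P → { P } P]
{P}P => {{P}P}P   [P → { P } P]
{{P}P}P => {{{P}P}P}P   [P → { P } P]
{{{P}P}P}P => {{{{P}P}P}P}P   [P → { P } P]
{{{{P}P}P}P}P => {{{{{}}P}P}P}P   [P → { }]
{{{{{}}P}P}P}P => {{{{{}}{}}P}P}P   [P → { }]
{{{{{}}{}}P}P}P => {{{{{}}{}}{}}P}P   [P → { }]
{{{{{}}{}}{}}P}P => {{{{{}}{}}{}}{}}P   [P → { }]
{{{{{}}{}}{}}{}}P => {{{{{}}{}}{}}{}}{}   [P → { }]

P => {P}P => {{P}P}P => {{{P}P}P}P => {{{{P}P}P}P}P => {{{{{}}P}P}P}P => {{{{{}}{}}P}P}P => {{{{{}}{}}{}}P}P => {{{{{}}{}}{}}{}}P => {{{{{}}{}}{}}{}}{}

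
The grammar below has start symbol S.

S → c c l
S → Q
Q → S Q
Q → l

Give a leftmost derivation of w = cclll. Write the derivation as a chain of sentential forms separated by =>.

S => Q => SQ => cclQ => cclSQ => cclQQ => ccllQ => cclll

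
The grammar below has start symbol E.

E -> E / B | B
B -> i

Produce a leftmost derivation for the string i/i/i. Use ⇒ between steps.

E ⇒ E/B ⇒ E/B/B ⇒ B/B/B ⇒ i/B/B ⇒ i/i/B ⇒ i/i/i

E ⇒ E/B   [E -> E / B]
E/B ⇒ E/B/B   [E -> E / B]
E/B/B ⇒ B/B/B   [E -> B]
B/B/B ⇒ i/B/B   [B -> i]
i/B/B ⇒ i/i/B   [B -> i]
i/i/B ⇒ i/i/i   [B -> i]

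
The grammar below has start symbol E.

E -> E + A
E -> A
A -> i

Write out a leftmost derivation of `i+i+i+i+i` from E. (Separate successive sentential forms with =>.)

E => E+A => E+A+A => E+A+A+A => E+A+A+A+A => A+A+A+A+A => i+A+A+A+A => i+i+A+A+A => i+i+i+A+A => i+i+i+i+A => i+i+i+i+i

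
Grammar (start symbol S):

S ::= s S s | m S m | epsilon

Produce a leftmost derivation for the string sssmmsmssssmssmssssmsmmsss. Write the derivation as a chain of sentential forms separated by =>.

S => sSs   [S ::= s S s]
sSs => ssSss   [S ::= s S s]
ssSss => sssSsss   [S ::= s S s]
sssSsss => sssmSmsss   [S ::= m S m]
sssmSmsss => sssmmSmmsss   [S ::= m S m]
sssmmSmmsss => sssmmsSsmmsss   [S ::= s S s]
sssmmsSsmmsss => sssmmsmSmsmmsss   [S ::= m S m]
sssmmsmSmsmmsss => sssmmsmsSsmsmmsss   [S ::= s S s]
sssmmsmsSsmsmmsss => sssmmsmssSssmsmmsss   [S ::= s S s]
sssmmsmssSssmsmmsss => sssmmsmsssSsssmsmmsss   [S ::= s S s]
sssmmsmsssSsssmsmmsss => sssmmsmssssSssssmsmmsss   [S ::= s S s]
sssmmsmssssSssssmsmmsss => sssmmsmssssmSmssssmsmmsss   [S ::= m S m]
sssmmsmssssmSmssssmsmmsss => sssmmsmssssmsSsmssssmsmmsss   [S ::= s S s]
sssmmsmssssmsSsmssssmsmmsss => sssmmsmssssmssmssssmsmmsss   [S ::= epsilon]

S => sSs => ssSss => sssSsss => sssmSmsss => sssmmSmmsss => sssmmsSsmmsss => sssmmsmSmsmmsss => sssmmsmsSsmsmmsss => sssmmsmssSssmsmmsss => sssmmsmsssSsssmsmmsss => sssmmsmssssSssssmsmmsss => sssmmsmssssmSmssssmsmmsss => sssmmsmssssmsSsmssssmsmmsss => sssmmsmssssmssmssssmsmmsss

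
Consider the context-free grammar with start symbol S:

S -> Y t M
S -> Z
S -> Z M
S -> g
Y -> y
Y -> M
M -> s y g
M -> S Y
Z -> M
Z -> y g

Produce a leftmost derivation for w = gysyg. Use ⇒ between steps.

S⇒ZM⇒MM⇒SYM⇒gYM⇒gyM⇒gysyg

S ⇒ ZM   [S -> Z M]
ZM ⇒ MM   [Z -> M]
MM ⇒ SYM   [M -> S Y]
SYM ⇒ gYM   [S -> g]
gYM ⇒ gyM   [Y -> y]
gyM ⇒ gysyg   [M -> s y g]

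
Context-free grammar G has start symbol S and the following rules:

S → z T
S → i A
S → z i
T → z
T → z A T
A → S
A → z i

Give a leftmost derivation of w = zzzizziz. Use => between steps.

S => zT => zzAT => zzziT => zzzizAT => zzzizziT => zzzizziz

S => zT   [S → z T]
zT => zzAT   [T → z A T]
zzAT => zzziT   [A → z i]
zzziT => zzzizAT   [T → z A T]
zzzizAT => zzzizziT   [A → z i]
zzzizziT => zzzizziz   [T → z]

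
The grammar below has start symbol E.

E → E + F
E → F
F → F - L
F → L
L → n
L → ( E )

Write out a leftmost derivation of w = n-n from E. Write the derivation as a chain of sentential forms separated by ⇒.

E ⇒ F ⇒ F-L ⇒ L-L ⇒ n-L ⇒ n-n

E ⇒ F   [E → F]
F ⇒ F-L   [F → F - L]
F-L ⇒ L-L   [F → L]
L-L ⇒ n-L   [L → n]
n-L ⇒ n-n   [L → n]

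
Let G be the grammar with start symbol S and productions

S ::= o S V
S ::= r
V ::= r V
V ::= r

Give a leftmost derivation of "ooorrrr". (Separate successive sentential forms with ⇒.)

S⇒oSV⇒ooSVV⇒oooSVVV⇒ooorVVV⇒ooorrVV⇒ooorrrV⇒ooorrrr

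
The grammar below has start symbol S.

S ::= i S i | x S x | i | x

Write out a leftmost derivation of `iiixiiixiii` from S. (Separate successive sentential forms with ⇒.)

S ⇒ iSi ⇒ iiSii ⇒ iiiSiii ⇒ iiixSxiii ⇒ iiixiSixiii ⇒ iiixiiixiii

S ⇒ iSi   [S ::= i S i]
iSi ⇒ iiSii   [S ::= i S i]
iiSii ⇒ iiiSiii   [S ::= i S i]
iiiSiii ⇒ iiixSxiii   [S ::= x S x]
iiixSxiii ⇒ iiixiSixiii   [S ::= i S i]
iiixiSixiii ⇒ iiixiiixiii   [S ::= i]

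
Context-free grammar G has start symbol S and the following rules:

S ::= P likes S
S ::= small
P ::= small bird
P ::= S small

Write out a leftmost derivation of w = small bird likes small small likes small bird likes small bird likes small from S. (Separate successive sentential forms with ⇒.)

S ⇒ P likes S   [S ::= P likes S]
P likes S ⇒ S small likes S   [P ::= S small]
S small likes S ⇒ P likes S small likes S   [S ::= P likes S]
P likes S small likes S ⇒ small bird likes S small likes S   [P ::= small bird]
small bird likes S small likes S ⇒ small bird likes small small likes S   [S ::= small]
small bird likes small small likes S ⇒ small bird likes small small likes P likes S   [S ::= P likes S]
small bird likes small small likes P likes S ⇒ small bird likes small small likes small bird likes S   [P ::= small bird]
small bird likes small small likes small bird likes S ⇒ small bird likes small small likes small bird likes P likes S   [S ::= P likes S]
small bird likes small small likes small bird likes P likes S ⇒ small bird likes small small likes small bird likes small bird likes S   [P ::= small bird]
small bird likes small small likes small bird likes small bird likes S ⇒ small bird likes small small likes small bird likes small bird likes small   [S ::= small]

S ⇒ P likes S ⇒ S small likes S ⇒ P likes S small likes S ⇒ small bird likes S small likes S ⇒ small bird likes small small likes S ⇒ small bird likes small small likes P likes S ⇒ small bird likes small small likes small bird likes S ⇒ small bird likes small small likes small bird likes P likes S ⇒ small bird likes small small likes small bird likes small bird likes S ⇒ small bird likes small small likes small bird likes small bird likes small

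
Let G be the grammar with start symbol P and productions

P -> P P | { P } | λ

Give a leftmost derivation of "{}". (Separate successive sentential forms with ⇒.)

P ⇒ PP ⇒ PPP ⇒ {P}PP ⇒ {}PP ⇒ {}P ⇒ {}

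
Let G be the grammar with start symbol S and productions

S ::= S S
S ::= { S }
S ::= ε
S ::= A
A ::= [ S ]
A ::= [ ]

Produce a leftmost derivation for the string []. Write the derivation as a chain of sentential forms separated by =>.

S=>A=>[S]=>[]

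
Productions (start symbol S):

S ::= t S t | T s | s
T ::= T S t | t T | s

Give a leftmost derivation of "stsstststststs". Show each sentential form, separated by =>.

S => Ts => TSts => TStSts => sStSts => sTstSts => sTStstSts => sTStStstSts => stTStStstSts => stTStStStstSts => stsStStStstSts => stsstStStstSts => stsststStstSts => stsststststSts => stsstststststs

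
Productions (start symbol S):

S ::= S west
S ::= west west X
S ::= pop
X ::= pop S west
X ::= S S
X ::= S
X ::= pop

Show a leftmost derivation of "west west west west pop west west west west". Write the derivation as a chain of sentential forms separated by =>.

S => west west X => west west S => west west S west => west west west west X west => west west west west S west => west west west west S west west => west west west west S west west west => west west west west S west west west west => west west west west pop west west west west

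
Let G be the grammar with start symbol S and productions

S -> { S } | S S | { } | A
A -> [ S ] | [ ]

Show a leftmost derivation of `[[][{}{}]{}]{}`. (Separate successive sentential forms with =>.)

S => SS   [S -> S S]
SS => AS   [S -> A]
AS => [S]S   [A -> [ S ]]
[S]S => [SS]S   [S -> S S]
[SS]S => [SSS]S   [S -> S S]
[SSS]S => [ASS]S   [S -> A]
[ASS]S => [[]SS]S   [A -> [ ]]
[[]SS]S => [[]AS]S   [S -> A]
[[]AS]S => [[][S]S]S   [A -> [ S ]]
[[][S]S]S => [[][SS]S]S   [S -> S S]
[[][SS]S]S => [[][{}S]S]S   [S -> { }]
[[][{}S]S]S => [[][{}{}]S]S   [S -> { }]
[[][{}{}]S]S => [[][{}{}]{}]S   [S -> { }]
[[][{}{}]{}]S => [[][{}{}]{}]{}   [S -> { }]

S => SS => AS => [S]S => [SS]S => [SSS]S => [ASS]S => [[]SS]S => [[]AS]S => [[][S]S]S => [[][SS]S]S => [[][{}S]S]S => [[][{}{}]S]S => [[][{}{}]{}]S => [[][{}{}]{}]{}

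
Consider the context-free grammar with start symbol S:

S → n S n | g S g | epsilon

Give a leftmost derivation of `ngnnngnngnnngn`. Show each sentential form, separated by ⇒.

S ⇒ nSn   [S → n S n]
nSn ⇒ ngSgn   [S → g S g]
ngSgn ⇒ ngnSngn   [S → n S n]
ngnSngn ⇒ ngnnSnngn   [S → n S n]
ngnnSnngn ⇒ ngnnnSnnngn   [S → n S n]
ngnnnSnnngn ⇒ ngnnngSgnnngn   [S → g S g]
ngnnngSgnnngn ⇒ ngnnngnSngnnngn   [S → n S n]
ngnnngnSngnnngn ⇒ ngnnngnngnnngn   [S → epsilon]

S⇒nSn⇒ngSgn⇒ngnSngn⇒ngnnSnngn⇒ngnnnSnnngn⇒ngnnngSgnnngn⇒ngnnngnSngnnngn⇒ngnnngnngnnngn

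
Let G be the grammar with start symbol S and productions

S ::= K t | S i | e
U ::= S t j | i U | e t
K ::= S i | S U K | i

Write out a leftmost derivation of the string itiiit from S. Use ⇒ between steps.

S⇒Kt⇒Sit⇒Siit⇒Siiit⇒Ktiiit⇒itiiit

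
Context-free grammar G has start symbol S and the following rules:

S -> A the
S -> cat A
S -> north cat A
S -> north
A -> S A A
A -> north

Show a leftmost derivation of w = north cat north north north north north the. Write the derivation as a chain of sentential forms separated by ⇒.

S ⇒ A the ⇒ S A A the ⇒ north cat A A A the ⇒ north cat S A A A A the ⇒ north cat north A A A A the ⇒ north cat north north A A A the ⇒ north cat north north north A A the ⇒ north cat north north north north A the ⇒ north cat north north north north north the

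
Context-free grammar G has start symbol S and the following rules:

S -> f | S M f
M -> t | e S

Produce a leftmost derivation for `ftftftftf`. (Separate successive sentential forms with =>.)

S => SMf => SMfMf => SMfMfMf => SMfMfMfMf => fMfMfMfMf => ftfMfMfMf => ftftfMfMf => ftftftfMf => ftftftftf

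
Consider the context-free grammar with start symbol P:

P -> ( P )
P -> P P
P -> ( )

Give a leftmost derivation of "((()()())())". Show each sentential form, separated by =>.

P => (P)   [P -> ( P )]
(P) => (PP)   [P -> P P]
(PP) => ((P)P)   [P -> ( P )]
((P)P) => ((PP)P)   [P -> P P]
((PP)P) => ((PPP)P)   [P -> P P]
((PPP)P) => ((()PP)P)   [P -> ( )]
((()PP)P) => ((()()P)P)   [P -> ( )]
((()()P)P) => ((()()())P)   [P -> ( )]
((()()())P) => ((()()())())   [P -> ( )]

P => (P) => (PP) => ((P)P) => ((PP)P) => ((PPP)P) => ((()PP)P) => ((()()P)P) => ((()()())P) => ((()()())())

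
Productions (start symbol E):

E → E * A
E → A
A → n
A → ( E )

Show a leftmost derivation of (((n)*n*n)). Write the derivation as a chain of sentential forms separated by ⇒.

E ⇒ A   [E → A]
A ⇒ (E)   [A → ( E )]
(E) ⇒ (A)   [E → A]
(A) ⇒ ((E))   [A → ( E )]
((E)) ⇒ ((E*A))   [E → E * A]
((E*A)) ⇒ ((E*A*A))   [E → E * A]
((E*A*A)) ⇒ ((A*A*A))   [E → A]
((A*A*A)) ⇒ (((E)*A*A))   [A → ( E )]
(((E)*A*A)) ⇒ (((A)*A*A))   [E → A]
(((A)*A*A)) ⇒ (((n)*A*A))   [A → n]
(((n)*A*A)) ⇒ (((n)*n*A))   [A → n]
(((n)*n*A)) ⇒ (((n)*n*n))   [A → n]

E⇒A⇒(E)⇒(A)⇒((E))⇒((E*A))⇒((E*A*A))⇒((A*A*A))⇒(((E)*A*A))⇒(((A)*A*A))⇒(((n)*A*A))⇒(((n)*n*A))⇒(((n)*n*n))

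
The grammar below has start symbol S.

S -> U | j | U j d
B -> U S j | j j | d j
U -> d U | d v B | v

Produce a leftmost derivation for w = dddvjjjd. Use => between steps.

S=>Ujd=>dUjd=>ddUjd=>dddvBjd=>dddvjjjd

S => Ujd   [S -> U j d]
Ujd => dUjd   [U -> d U]
dUjd => ddUjd   [U -> d U]
ddUjd => dddvBjd   [U -> d v B]
dddvBjd => dddvjjjd   [B -> j j]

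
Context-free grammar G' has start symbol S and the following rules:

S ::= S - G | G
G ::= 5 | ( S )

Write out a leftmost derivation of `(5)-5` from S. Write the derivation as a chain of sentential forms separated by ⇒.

S⇒S-G⇒G-G⇒(S)-G⇒(G)-G⇒(5)-G⇒(5)-5

S ⇒ S-G   [S ::= S - G]
S-G ⇒ G-G   [S ::= G]
G-G ⇒ (S)-G   [G ::= ( S )]
(S)-G ⇒ (G)-G   [S ::= G]
(G)-G ⇒ (5)-G   [G ::= 5]
(5)-G ⇒ (5)-5   [G ::= 5]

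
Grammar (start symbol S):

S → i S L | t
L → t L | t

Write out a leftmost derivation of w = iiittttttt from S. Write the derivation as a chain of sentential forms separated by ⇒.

S ⇒ iSL ⇒ iiSLL ⇒ iiiSLLL ⇒ iiitLLL ⇒ iiittLL ⇒ iiitttLL ⇒ iiittttLL ⇒ iiitttttL ⇒ iiittttttL ⇒ iiittttttt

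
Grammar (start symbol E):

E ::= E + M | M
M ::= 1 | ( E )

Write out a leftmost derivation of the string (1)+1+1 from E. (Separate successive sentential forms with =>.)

E => E+M => E+M+M => M+M+M => (E)+M+M => (M)+M+M => (1)+M+M => (1)+1+M => (1)+1+1

E => E+M   [E ::= E + M]
E+M => E+M+M   [E ::= E + M]
E+M+M => M+M+M   [E ::= M]
M+M+M => (E)+M+M   [M ::= ( E )]
(E)+M+M => (M)+M+M   [E ::= M]
(M)+M+M => (1)+M+M   [M ::= 1]
(1)+M+M => (1)+1+M   [M ::= 1]
(1)+1+M => (1)+1+1   [M ::= 1]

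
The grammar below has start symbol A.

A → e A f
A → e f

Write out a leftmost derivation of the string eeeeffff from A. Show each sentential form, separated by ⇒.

A ⇒ eAf ⇒ eeAff ⇒ eeeAfff ⇒ eeeeffff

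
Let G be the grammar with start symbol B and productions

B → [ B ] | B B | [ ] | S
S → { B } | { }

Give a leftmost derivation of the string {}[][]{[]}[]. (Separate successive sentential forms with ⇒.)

B ⇒ BB   [B → B B]
BB ⇒ BBB   [B → B B]
BBB ⇒ BBBB   [B → B B]
BBBB ⇒ SBBB   [B → S]
SBBB ⇒ {}BBB   [S → { }]
{}BBB ⇒ {}BBBB   [B → B B]
{}BBBB ⇒ {}[]BBB   [B → [ ]]
{}[]BBB ⇒ {}[][]BB   [B → [ ]]
{}[][]BB ⇒ {}[][]SB   [B → S]
{}[][]SB ⇒ {}[][]{B}B   [S → { B }]
{}[][]{B}B ⇒ {}[][]{[]}B   [B → [ ]]
{}[][]{[]}B ⇒ {}[][]{[]}[]   [B → [ ]]

B ⇒ BB ⇒ BBB ⇒ BBBB ⇒ SBBB ⇒ {}BBB ⇒ {}BBBB ⇒ {}[]BBB ⇒ {}[][]BB ⇒ {}[][]SB ⇒ {}[][]{B}B ⇒ {}[][]{[]}B ⇒ {}[][]{[]}[]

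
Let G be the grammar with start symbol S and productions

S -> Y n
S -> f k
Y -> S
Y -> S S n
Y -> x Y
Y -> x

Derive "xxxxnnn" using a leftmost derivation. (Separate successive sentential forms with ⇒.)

S ⇒ Yn ⇒ Sn ⇒ Ynn ⇒ xYnn ⇒ xxYnn ⇒ xxSnn ⇒ xxYnnn ⇒ xxxYnnn ⇒ xxxxnnn

S ⇒ Yn   [S -> Y n]
Yn ⇒ Sn   [Y -> S]
Sn ⇒ Ynn   [S -> Y n]
Ynn ⇒ xYnn   [Y -> x Y]
xYnn ⇒ xxYnn   [Y -> x Y]
xxYnn ⇒ xxSnn   [Y -> S]
xxSnn ⇒ xxYnnn   [S -> Y n]
xxYnnn ⇒ xxxYnnn   [Y -> x Y]
xxxYnnn ⇒ xxxxnnn   [Y -> x]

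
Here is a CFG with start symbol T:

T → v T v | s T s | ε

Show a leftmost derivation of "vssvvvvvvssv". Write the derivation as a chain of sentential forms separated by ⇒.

T ⇒ vTv ⇒ vsTsv ⇒ vssTssv ⇒ vssvTvssv ⇒ vssvvTvvssv ⇒ vssvvvTvvvssv ⇒ vssvvvvvvssv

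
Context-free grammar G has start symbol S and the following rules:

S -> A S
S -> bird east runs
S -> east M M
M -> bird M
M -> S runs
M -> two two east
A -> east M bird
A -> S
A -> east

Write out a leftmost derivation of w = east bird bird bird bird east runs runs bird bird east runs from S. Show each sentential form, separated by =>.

S => A S   [S -> A S]
A S => east M bird S   [A -> east M bird]
east M bird S => east bird M bird S   [M -> bird M]
east bird M bird S => east bird bird M bird S   [M -> bird M]
east bird bird M bird S => east bird bird bird M bird S   [M -> bird M]
east bird bird bird M bird S => east bird bird bird S runs bird S   [M -> S runs]
east bird bird bird S runs bird S => east bird bird bird bird east runs runs bird S   [S -> bird east runs]
east bird bird bird bird east runs runs bird S => east bird bird bird bird east runs runs bird bird east runs   [S -> bird east runs]

S => A S => east M bird S => east bird M bird S => east bird bird M bird S => east bird bird bird M bird S => east bird bird bird S runs bird S => east bird bird bird bird east runs runs bird S => east bird bird bird bird east runs runs bird bird east runs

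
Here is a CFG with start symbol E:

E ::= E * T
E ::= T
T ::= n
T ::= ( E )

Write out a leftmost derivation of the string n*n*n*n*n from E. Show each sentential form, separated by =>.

E => E*T => E*T*T => E*T*T*T => E*T*T*T*T => T*T*T*T*T => n*T*T*T*T => n*n*T*T*T => n*n*n*T*T => n*n*n*n*T => n*n*n*n*n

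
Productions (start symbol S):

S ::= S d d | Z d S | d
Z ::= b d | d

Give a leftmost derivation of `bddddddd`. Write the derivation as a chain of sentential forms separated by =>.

S => ZdS   [S ::= Z d S]
ZdS => bddS   [Z ::= b d]
bddS => bddZdS   [S ::= Z d S]
bddZdS => bddddS   [Z ::= d]
bddddS => bddddSdd   [S ::= S d d]
bddddSdd => bddddddd   [S ::= d]

S => ZdS => bddS => bddZdS => bddddS => bddddSdd => bddddddd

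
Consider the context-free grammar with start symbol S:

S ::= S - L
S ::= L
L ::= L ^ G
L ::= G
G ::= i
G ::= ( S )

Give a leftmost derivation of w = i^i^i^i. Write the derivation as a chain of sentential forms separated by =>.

S => L => L^G => L^G^G => L^G^G^G => G^G^G^G => i^G^G^G => i^i^G^G => i^i^i^G => i^i^i^i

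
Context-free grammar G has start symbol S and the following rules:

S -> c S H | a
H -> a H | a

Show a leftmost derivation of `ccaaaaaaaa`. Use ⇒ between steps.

S ⇒ cSH ⇒ ccSHH ⇒ ccaHH ⇒ ccaaH ⇒ ccaaaH ⇒ ccaaaaH ⇒ ccaaaaaH ⇒ ccaaaaaaH ⇒ ccaaaaaaaH ⇒ ccaaaaaaaa

S ⇒ cSH   [S -> c S H]
cSH ⇒ ccSHH   [S -> c S H]
ccSHH ⇒ ccaHH   [S -> a]
ccaHH ⇒ ccaaH   [H -> a]
ccaaH ⇒ ccaaaH   [H -> a H]
ccaaaH ⇒ ccaaaaH   [H -> a H]
ccaaaaH ⇒ ccaaaaaH   [H -> a H]
ccaaaaaH ⇒ ccaaaaaaH   [H -> a H]
ccaaaaaaH ⇒ ccaaaaaaaH   [H -> a H]
ccaaaaaaaH ⇒ ccaaaaaaaa   [H -> a]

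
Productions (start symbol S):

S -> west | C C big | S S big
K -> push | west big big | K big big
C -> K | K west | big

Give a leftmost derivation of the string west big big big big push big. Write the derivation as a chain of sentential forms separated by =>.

S => C C big => K C big => K big big C big => west big big big big C big => west big big big big K big => west big big big big push big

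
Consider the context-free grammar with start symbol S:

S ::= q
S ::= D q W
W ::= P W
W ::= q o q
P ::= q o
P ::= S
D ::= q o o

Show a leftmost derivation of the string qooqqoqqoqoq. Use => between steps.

S=>DqW=>qooqW=>qooqPW=>qooqqoW=>qooqqoPW=>qooqqoSW=>qooqqoqW=>qooqqoqPW=>qooqqoqqoW=>qooqqoqqoqoq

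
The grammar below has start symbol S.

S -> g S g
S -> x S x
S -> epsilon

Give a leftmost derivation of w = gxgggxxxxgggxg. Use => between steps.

S=>gSg=>gxSxg=>gxgSgxg=>gxggSggxg=>gxgggSgggxg=>gxgggxSxgggxg=>gxgggxxSxxgggxg=>gxgggxxxxgggxg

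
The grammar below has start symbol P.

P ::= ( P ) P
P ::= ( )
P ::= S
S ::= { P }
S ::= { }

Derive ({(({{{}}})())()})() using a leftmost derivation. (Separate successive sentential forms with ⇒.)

P ⇒ (P)P   [P ::= ( P ) P]
(P)P ⇒ (S)P   [P ::= S]
(S)P ⇒ ({P})P   [S ::= { P }]
({P})P ⇒ ({(P)P})P   [P ::= ( P ) P]
({(P)P})P ⇒ ({((P)P)P})P   [P ::= ( P ) P]
({((P)P)P})P ⇒ ({((S)P)P})P   [P ::= S]
({((S)P)P})P ⇒ ({(({P})P)P})P   [S ::= { P }]
({(({P})P)P})P ⇒ ({(({S})P)P})P   [P ::= S]
({(({S})P)P})P ⇒ ({(({{P}})P)P})P   [S ::= { P }]
({(({{P}})P)P})P ⇒ ({(({{S}})P)P})P   [P ::= S]
({(({{S}})P)P})P ⇒ ({(({{{}}})P)P})P   [S ::= { }]
({(({{{}}})P)P})P ⇒ ({(({{{}}})())P})P   [P ::= ( )]
({(({{{}}})())P})P ⇒ ({(({{{}}})())()})P   [P ::= ( )]
({(({{{}}})())()})P ⇒ ({(({{{}}})())()})()   [P ::= ( )]

P ⇒ (P)P ⇒ (S)P ⇒ ({P})P ⇒ ({(P)P})P ⇒ ({((P)P)P})P ⇒ ({((S)P)P})P ⇒ ({(({P})P)P})P ⇒ ({(({S})P)P})P ⇒ ({(({{P}})P)P})P ⇒ ({(({{S}})P)P})P ⇒ ({(({{{}}})P)P})P ⇒ ({(({{{}}})())P})P ⇒ ({(({{{}}})())()})P ⇒ ({(({{{}}})())()})()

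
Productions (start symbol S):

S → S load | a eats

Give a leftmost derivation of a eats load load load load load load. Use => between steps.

S => S load => S load load => S load load load => S load load load load => S load load load load load => S load load load load load load => a eats load load load load load load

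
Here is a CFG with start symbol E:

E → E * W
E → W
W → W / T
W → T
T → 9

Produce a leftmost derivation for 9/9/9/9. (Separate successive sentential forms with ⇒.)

E ⇒ W   [E → W]
W ⇒ W/T   [W → W / T]
W/T ⇒ W/T/T   [W → W / T]
W/T/T ⇒ W/T/T/T   [W → W / T]
W/T/T/T ⇒ T/T/T/T   [W → T]
T/T/T/T ⇒ 9/T/T/T   [T → 9]
9/T/T/T ⇒ 9/9/T/T   [T → 9]
9/9/T/T ⇒ 9/9/9/T   [T → 9]
9/9/9/T ⇒ 9/9/9/9   [T → 9]

E⇒W⇒W/T⇒W/T/T⇒W/T/T/T⇒T/T/T/T⇒9/T/T/T⇒9/9/T/T⇒9/9/9/T⇒9/9/9/9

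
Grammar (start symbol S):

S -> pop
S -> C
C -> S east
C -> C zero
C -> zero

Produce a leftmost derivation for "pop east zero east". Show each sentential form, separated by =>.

S => C => S east => C east => C zero east => S east zero east => pop east zero east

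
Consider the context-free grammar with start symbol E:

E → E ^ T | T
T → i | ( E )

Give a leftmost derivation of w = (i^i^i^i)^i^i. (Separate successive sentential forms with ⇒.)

E⇒E^T⇒E^T^T⇒T^T^T⇒(E)^T^T⇒(E^T)^T^T⇒(E^T^T)^T^T⇒(E^T^T^T)^T^T⇒(T^T^T^T)^T^T⇒(i^T^T^T)^T^T⇒(i^i^T^T)^T^T⇒(i^i^i^T)^T^T⇒(i^i^i^i)^T^T⇒(i^i^i^i)^i^T⇒(i^i^i^i)^i^i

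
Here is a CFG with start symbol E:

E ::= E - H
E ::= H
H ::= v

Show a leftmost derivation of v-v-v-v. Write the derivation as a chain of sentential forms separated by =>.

E=>E-H=>E-H-H=>E-H-H-H=>H-H-H-H=>v-H-H-H=>v-v-H-H=>v-v-v-H=>v-v-v-v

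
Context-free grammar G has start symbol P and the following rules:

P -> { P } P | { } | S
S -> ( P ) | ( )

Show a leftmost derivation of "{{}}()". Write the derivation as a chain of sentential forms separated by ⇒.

P⇒{P}P⇒{{}}P⇒{{}}S⇒{{}}()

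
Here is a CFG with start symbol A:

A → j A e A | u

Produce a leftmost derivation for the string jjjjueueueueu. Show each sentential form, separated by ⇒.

A ⇒ jAeA   [A → j A e A]
jAeA ⇒ jjAeAeA   [A → j A e A]
jjAeAeA ⇒ jjjAeAeAeA   [A → j A e A]
jjjAeAeAeA ⇒ jjjjAeAeAeAeA   [A → j A e A]
jjjjAeAeAeAeA ⇒ jjjjueAeAeAeA   [A → u]
jjjjueAeAeAeA ⇒ jjjjueueAeAeA   [A → u]
jjjjueueAeAeA ⇒ jjjjueueueAeA   [A → u]
jjjjueueueAeA ⇒ jjjjueueueueA   [A → u]
jjjjueueueueA ⇒ jjjjueueueueu   [A → u]

A ⇒ jAeA ⇒ jjAeAeA ⇒ jjjAeAeAeA ⇒ jjjjAeAeAeAeA ⇒ jjjjueAeAeAeA ⇒ jjjjueueAeAeA ⇒ jjjjueueueAeA ⇒ jjjjueueueueA ⇒ jjjjueueueueu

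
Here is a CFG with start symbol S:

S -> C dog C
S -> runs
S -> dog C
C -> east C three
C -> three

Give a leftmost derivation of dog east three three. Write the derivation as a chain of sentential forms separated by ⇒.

S ⇒ dog C ⇒ dog east C three ⇒ dog east three three

S ⇒ dog C   [S -> dog C]
dog C ⇒ dog east C three   [C -> east C three]
dog east C three ⇒ dog east three three   [C -> three]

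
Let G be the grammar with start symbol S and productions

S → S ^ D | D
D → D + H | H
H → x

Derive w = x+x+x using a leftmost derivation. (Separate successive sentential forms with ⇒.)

S⇒D⇒D+H⇒D+H+H⇒H+H+H⇒x+H+H⇒x+x+H⇒x+x+x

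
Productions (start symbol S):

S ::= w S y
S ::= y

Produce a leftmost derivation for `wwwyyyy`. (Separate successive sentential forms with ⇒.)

S ⇒ wSy ⇒ wwSyy ⇒ wwwSyyy ⇒ wwwyyyy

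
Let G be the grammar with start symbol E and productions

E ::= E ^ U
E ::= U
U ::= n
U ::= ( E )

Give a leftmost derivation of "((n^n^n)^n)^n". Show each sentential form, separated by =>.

E=>E^U=>U^U=>(E)^U=>(E^U)^U=>(U^U)^U=>((E)^U)^U=>((E^U)^U)^U=>((E^U^U)^U)^U=>((U^U^U)^U)^U=>((n^U^U)^U)^U=>((n^n^U)^U)^U=>((n^n^n)^U)^U=>((n^n^n)^n)^U=>((n^n^n)^n)^n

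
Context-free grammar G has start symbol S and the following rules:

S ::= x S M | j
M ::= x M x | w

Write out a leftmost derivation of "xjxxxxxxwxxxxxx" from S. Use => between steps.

S => xSM => xjM => xjxMx => xjxxMxx => xjxxxMxxx => xjxxxxMxxxx => xjxxxxxMxxxxx => xjxxxxxxMxxxxxx => xjxxxxxxwxxxxxx

S => xSM   [S ::= x S M]
xSM => xjM   [S ::= j]
xjM => xjxMx   [M ::= x M x]
xjxMx => xjxxMxx   [M ::= x M x]
xjxxMxx => xjxxxMxxx   [M ::= x M x]
xjxxxMxxx => xjxxxxMxxxx   [M ::= x M x]
xjxxxxMxxxx => xjxxxxxMxxxxx   [M ::= x M x]
xjxxxxxMxxxxx => xjxxxxxxMxxxxxx   [M ::= x M x]
xjxxxxxxMxxxxxx => xjxxxxxxwxxxxxx   [M ::= w]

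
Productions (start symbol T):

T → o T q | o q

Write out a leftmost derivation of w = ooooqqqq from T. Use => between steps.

T => oTq   [T → o T q]
oTq => ooTqq   [T → o T q]
ooTqq => oooTqqq   [T → o T q]
oooTqqq => ooooqqqq   [T → o q]

T => oTq => ooTqq => oooTqqq => ooooqqqq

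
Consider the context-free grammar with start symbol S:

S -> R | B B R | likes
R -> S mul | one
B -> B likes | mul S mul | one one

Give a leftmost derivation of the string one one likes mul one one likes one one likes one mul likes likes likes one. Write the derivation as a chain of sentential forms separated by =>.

S => B B R => B likes B R => one one likes B R => one one likes B likes R => one one likes B likes likes R => one one likes B likes likes likes R => one one likes mul S mul likes likes likes R => one one likes mul B B R mul likes likes likes R => one one likes mul B likes B R mul likes likes likes R => one one likes mul one one likes B R mul likes likes likes R => one one likes mul one one likes B likes R mul likes likes likes R => one one likes mul one one likes one one likes R mul likes likes likes R => one one likes mul one one likes one one likes one mul likes likes likes R => one one likes mul one one likes one one likes one mul likes likes likes one

S => B B R   [S -> B B R]
B B R => B likes B R   [B -> B likes]
B likes B R => one one likes B R   [B -> one one]
one one likes B R => one one likes B likes R   [B -> B likes]
one one likes B likes R => one one likes B likes likes R   [B -> B likes]
one one likes B likes likes R => one one likes B likes likes likes R   [B -> B likes]
one one likes B likes likes likes R => one one likes mul S mul likes likes likes R   [B -> mul S mul]
one one likes mul S mul likes likes likes R => one one likes mul B B R mul likes likes likes R   [S -> B B R]
one one likes mul B B R mul likes likes likes R => one one likes mul B likes B R mul likes likes likes R   [B -> B likes]
one one likes mul B likes B R mul likes likes likes R => one one likes mul one one likes B R mul likes likes likes R   [B -> one one]
one one likes mul one one likes B R mul likes likes likes R => one one likes mul one one likes B likes R mul likes likes likes R   [B -> B likes]
one one likes mul one one likes B likes R mul likes likes likes R => one one likes mul one one likes one one likes R mul likes likes likes R   [B -> one one]
one one likes mul one one likes one one likes R mul likes likes likes R => one one likes mul one one likes one one likes one mul likes likes likes R   [R -> one]
one one likes mul one one likes one one likes one mul likes likes likes R => one one likes mul one one likes one one likes one mul likes likes likes one   [R -> one]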